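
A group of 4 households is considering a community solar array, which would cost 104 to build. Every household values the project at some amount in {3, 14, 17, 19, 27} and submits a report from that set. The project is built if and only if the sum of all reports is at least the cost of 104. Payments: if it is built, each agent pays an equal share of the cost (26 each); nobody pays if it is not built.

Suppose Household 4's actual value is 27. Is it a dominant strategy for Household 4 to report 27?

Check each profile of the others' reports and compare truth against every alternative report.
Others report (27, 27, 27): truth gives 1, best alternative gives 0.
Others report (3, 3, 3): truth gives 0, best alternative gives 0.
Others report (3, 3, 14): truth gives 0, best alternative gives 0.
Others report (3, 3, 17): truth gives 0, best alternative gives 0.
Others report (3, 3, 19): truth gives 0, best alternative gives 0.
Others report (3, 3, 27): truth gives 0, best alternative gives 0.
(Remaining 119 profiles checked similarly; truth is weakly best in each.)
In every case the truthful report is at least as good as any alternative, so it is a dominant strategy.

Yes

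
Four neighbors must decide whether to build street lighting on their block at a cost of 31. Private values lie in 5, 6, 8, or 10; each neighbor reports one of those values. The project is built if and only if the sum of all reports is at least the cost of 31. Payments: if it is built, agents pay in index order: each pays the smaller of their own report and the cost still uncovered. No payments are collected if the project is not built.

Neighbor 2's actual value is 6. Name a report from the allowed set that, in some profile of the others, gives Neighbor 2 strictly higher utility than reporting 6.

5

Suppose Neighbor 1 reports 6, Neighbor 3 reports 10 and Neighbor 4 reports 10.
Report 6: project built, pays 6, utility 6 - 6 = 0.
Report 5: project built, pays 5, utility 6 - 5 = 1.
So reporting 5 beats truth here (1 > 0).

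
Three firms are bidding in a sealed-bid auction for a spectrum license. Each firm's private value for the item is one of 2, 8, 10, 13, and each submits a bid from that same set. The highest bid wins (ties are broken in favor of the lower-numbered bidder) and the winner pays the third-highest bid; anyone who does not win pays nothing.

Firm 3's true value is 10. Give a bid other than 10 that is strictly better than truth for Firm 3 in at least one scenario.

Suppose Firm 1 bids 2 and Firm 2 bids 10.
Bid 10: loses, pays 0, utility 0.
Bid 13: wins, pays 2, utility 10 - 2 = 8.
So bidding 13 beats truth here (8 > 0).

13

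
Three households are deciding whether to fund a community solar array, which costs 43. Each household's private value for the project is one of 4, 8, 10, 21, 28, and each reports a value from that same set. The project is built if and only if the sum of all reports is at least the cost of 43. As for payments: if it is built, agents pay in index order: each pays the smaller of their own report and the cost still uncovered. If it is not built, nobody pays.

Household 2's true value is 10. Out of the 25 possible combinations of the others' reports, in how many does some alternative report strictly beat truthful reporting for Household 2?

8

Others report (8, 28): truth gives 0; report 8 gives 2 > 0. Violating.
Others report (10, 28): truth gives 0; report 8 gives 2 > 0. Violating.
Others report (21, 21): truth gives 0; report 4 gives 6 > 0. Violating.
Others report (21, 28): truth gives 0; report 4 gives 6 > 0. Violating.
Others report (4, 4): truth gives 0; no alternative beats it.
Others report (4, 8): truth gives 0; no alternative beats it.
(Checking all 25 profiles: 8 have a profitable deviation, 17 do not.)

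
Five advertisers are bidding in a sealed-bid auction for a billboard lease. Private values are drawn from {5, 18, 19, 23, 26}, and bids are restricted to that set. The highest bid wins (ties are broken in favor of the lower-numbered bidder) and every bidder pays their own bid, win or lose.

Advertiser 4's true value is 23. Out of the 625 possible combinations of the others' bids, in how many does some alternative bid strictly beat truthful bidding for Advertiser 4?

Others bid (5, 5, 5, 5): truth gives 0; bid 18 gives 5 > 0. Violating.
Others bid (5, 5, 5, 18): truth gives 0; bid 18 gives 5 > 0. Violating.
Others bid (5, 5, 5, 19): truth gives 0; bid 19 gives 4 > 0. Violating.
Others bid (5, 5, 5, 26): truth gives -23; bid 26 gives -3 > -23. Violating.
Others bid (5, 5, 5, 23): truth gives 0; no alternative beats it.
Others bid (5, 5, 18, 23): truth gives 0; no alternative beats it.
(Checking all 625 profiles: 541 have a profitable deviation, 84 do not.)

541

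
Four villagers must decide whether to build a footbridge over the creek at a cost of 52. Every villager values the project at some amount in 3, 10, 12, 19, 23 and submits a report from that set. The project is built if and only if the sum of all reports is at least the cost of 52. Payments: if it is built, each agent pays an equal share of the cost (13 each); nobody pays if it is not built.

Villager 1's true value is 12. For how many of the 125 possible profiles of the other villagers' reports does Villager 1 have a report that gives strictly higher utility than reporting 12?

Others report (3, 19, 19): truth gives -1; report 3 gives 0 > -1. Violating.
Others report (3, 19, 23): truth gives -1; report 3 gives 0 > -1. Violating.
Others report (3, 23, 19): truth gives -1; report 3 gives 0 > -1. Violating.
Others report (10, 10, 23): truth gives -1; report 3 gives 0 > -1. Violating.
Others report (3, 3, 3): truth gives 0; no alternative beats it.
Others report (3, 3, 10): truth gives 0; no alternative beats it.
(Checking all 125 profiles: 33 have a profitable deviation, 92 do not.)

33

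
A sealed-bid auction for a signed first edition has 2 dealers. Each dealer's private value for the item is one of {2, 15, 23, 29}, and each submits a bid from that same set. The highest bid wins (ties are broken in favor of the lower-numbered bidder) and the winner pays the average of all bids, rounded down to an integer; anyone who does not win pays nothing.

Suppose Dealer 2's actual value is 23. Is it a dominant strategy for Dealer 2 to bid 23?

No

Consider the case where Dealer 1 bids 2.
Truthful bid 23: wins, pays 12, utility 23 - 12 = 11.
Bid 15 instead: wins, pays 8, utility 23 - 8 = 15.
Since 15 > 11, bidding 15 is strictly better here, so truthful bidding is not dominant.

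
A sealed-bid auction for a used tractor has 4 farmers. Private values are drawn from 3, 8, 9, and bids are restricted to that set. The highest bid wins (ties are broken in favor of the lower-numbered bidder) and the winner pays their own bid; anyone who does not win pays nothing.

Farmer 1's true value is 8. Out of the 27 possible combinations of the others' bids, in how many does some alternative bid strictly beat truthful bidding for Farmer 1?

Others bid (3, 3, 3): truth gives 0; bid 3 gives 5 > 0. Violating.
Others bid (3, 3, 8): truth gives 0; no alternative beats it.
Others bid (3, 3, 9): truth gives 0; no alternative beats it.
(Checking all 27 profiles: 1 has a profitable deviation, 26 do not.)

1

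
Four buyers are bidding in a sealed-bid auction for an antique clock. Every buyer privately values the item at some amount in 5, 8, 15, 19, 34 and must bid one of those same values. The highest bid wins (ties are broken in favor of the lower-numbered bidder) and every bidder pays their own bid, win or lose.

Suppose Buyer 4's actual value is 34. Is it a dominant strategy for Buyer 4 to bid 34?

Consider the case where Buyer 1 bids 5, Buyer 2 bids 5 and Buyer 3 bids 5.
Truthful bid 34: wins, pays 34, utility 34 - 34 = 0.
Bid 8 instead: wins, pays 8, utility 34 - 8 = 26.
Since 26 > 0, bidding 8 is strictly better here, so truthful bidding is not dominant.

No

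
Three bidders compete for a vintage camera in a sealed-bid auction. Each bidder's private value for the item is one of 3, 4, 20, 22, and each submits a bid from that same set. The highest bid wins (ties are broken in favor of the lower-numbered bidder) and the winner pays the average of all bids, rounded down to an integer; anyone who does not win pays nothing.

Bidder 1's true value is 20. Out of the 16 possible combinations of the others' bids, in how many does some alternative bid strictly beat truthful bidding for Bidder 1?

8

Others bid (3, 3): truth gives 12; bid 3 gives 17 > 12. Violating.
Others bid (3, 4): truth gives 11; bid 4 gives 17 > 11. Violating.
Others bid (3, 22): truth gives 0; bid 22 gives 5 > 0. Violating.
Others bid (4, 3): truth gives 11; bid 4 gives 17 > 11. Violating.
Others bid (3, 20): truth gives 6; no alternative beats it.
Others bid (4, 20): truth gives 6; no alternative beats it.
(Checking all 16 profiles: 8 have a profitable deviation, 8 do not.)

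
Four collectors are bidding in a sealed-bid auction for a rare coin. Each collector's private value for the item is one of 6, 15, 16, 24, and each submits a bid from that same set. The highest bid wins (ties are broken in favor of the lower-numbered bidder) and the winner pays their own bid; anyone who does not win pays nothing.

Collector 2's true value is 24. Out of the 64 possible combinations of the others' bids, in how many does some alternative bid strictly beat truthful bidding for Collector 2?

Others bid (6, 6, 6): truth gives 0; bid 15 gives 9 > 0. Violating.
Others bid (6, 6, 15): truth gives 0; bid 15 gives 9 > 0. Violating.
Others bid (6, 6, 16): truth gives 0; bid 16 gives 8 > 0. Violating.
Others bid (6, 15, 6): truth gives 0; bid 15 gives 9 > 0. Violating.
Others bid (6, 6, 24): truth gives 0; no alternative beats it.
Others bid (6, 15, 24): truth gives 0; no alternative beats it.
(Checking all 64 profiles: 18 have a profitable deviation, 46 do not.)

18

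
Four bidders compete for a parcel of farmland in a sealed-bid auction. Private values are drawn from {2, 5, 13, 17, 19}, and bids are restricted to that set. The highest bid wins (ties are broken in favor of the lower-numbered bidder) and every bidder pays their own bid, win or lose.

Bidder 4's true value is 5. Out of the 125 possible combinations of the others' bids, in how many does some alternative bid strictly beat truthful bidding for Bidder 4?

124

Others bid (2, 2, 5): truth gives -5; bid 2 gives -2 > -5. Violating.
Others bid (2, 2, 13): truth gives -5; bid 2 gives -2 > -5. Violating.
Others bid (2, 2, 17): truth gives -5; bid 2 gives -2 > -5. Violating.
Others bid (2, 2, 19): truth gives -5; bid 2 gives -2 > -5. Violating.
Others bid (2, 2, 2): truth gives 0; no alternative beats it.
(Checking all 125 profiles: 124 have a profitable deviation, 1 does not.)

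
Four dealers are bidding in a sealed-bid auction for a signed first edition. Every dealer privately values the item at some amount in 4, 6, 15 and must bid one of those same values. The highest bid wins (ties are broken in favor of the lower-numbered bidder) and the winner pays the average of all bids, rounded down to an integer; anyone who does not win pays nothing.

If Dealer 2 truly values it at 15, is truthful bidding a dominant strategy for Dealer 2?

Consider the case where Dealer 1 bids 4, Dealer 3 bids 4 and Dealer 4 bids 4.
Truthful bid 15: wins, pays 6, utility 15 - 6 = 9.
Bid 6 instead: wins, pays 4, utility 15 - 4 = 11.
Since 11 > 9, bidding 6 is strictly better here, so truthful bidding is not dominant.

No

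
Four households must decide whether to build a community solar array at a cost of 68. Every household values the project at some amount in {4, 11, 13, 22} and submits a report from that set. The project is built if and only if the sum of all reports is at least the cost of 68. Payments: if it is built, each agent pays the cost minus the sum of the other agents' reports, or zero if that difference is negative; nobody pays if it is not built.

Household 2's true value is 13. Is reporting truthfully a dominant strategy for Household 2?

Yes

Check each profile of the others' reports and compare truth against every alternative report.
Others report (22, 22, 22): truth gives 11, best alternative gives 11.
Others report (13, 22, 22): truth gives 2, best alternative gives 2.
Others report (22, 13, 22): truth gives 2, best alternative gives 2.
Others report (22, 22, 13): truth gives 2, best alternative gives 2.
Others report (4, 4, 4): truth gives 0, best alternative gives 0.
Others report (4, 4, 11): truth gives 0, best alternative gives 0.
(Remaining 58 profiles checked similarly; truth is weakly best in each.)
In every case the truthful report is at least as good as any alternative, so it is a dominant strategy.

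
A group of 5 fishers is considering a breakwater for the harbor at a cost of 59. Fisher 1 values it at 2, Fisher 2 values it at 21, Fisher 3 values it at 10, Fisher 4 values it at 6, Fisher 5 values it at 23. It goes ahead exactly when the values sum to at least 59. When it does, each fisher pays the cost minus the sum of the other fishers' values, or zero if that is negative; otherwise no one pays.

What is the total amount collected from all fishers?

Total value 62 ≥ cost 59, so it is built.
Fisher 1: others sum to 60; max(0, 59 - 60) = 0.
Fisher 2: others sum to 41; max(0, 59 - 41) = 18.
Fisher 3: others sum to 52; max(0, 59 - 52) = 7.
Fisher 4: others sum to 56; max(0, 59 - 56) = 3.
Fisher 5: others sum to 39; max(0, 59 - 39) = 20.
Total collected = 0 + 18 + 7 + 3 + 20 = 48.

48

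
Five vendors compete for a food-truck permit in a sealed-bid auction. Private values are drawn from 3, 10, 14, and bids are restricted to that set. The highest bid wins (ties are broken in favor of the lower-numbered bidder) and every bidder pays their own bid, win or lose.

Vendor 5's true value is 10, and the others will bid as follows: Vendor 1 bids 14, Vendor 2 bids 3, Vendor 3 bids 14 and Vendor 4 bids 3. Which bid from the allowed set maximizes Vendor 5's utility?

Bid 3: loses but pays 3, utility -3.
Bid 10: loses but pays 10, utility -10.
Bid 14: loses but pays 14, utility -14.
The best choice is 3 with utility -3.

3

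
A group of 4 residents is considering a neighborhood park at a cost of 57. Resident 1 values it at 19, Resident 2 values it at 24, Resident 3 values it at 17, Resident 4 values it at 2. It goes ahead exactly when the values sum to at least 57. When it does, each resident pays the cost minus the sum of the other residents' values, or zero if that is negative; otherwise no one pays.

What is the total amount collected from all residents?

Total value 62 ≥ cost 57, so it is built.
Resident 1: others sum to 43; max(0, 57 - 43) = 14.
Resident 2: others sum to 38; max(0, 57 - 38) = 19.
Resident 3: others sum to 45; max(0, 57 - 45) = 12.
Resident 4: others sum to 60; max(0, 57 - 60) = 0.
Total collected = 14 + 19 + 12 + 0 = 45.

45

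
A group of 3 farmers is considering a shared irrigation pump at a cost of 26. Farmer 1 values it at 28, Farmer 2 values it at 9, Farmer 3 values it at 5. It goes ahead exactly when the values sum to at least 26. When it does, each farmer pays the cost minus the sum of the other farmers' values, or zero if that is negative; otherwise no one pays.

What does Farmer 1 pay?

12

Total value 42 ≥ cost 26, so the project is built.
The other farmers' values sum to 14.
Cost minus that sum is 26 - 14 = 12.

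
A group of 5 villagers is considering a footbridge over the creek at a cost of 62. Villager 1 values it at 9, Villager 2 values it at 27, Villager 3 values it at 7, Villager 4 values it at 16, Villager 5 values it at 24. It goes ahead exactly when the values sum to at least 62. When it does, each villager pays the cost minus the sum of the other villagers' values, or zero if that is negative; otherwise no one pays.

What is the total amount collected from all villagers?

9

Total value 83 ≥ cost 62, so it is built.
Villager 1: others sum to 74; max(0, 62 - 74) = 0.
Villager 2: others sum to 56; max(0, 62 - 56) = 6.
Villager 3: others sum to 76; max(0, 62 - 76) = 0.
Villager 4: others sum to 67; max(0, 62 - 67) = 0.
Villager 5: others sum to 59; max(0, 62 - 59) = 3.
Total collected = 0 + 6 + 0 + 0 + 3 = 9.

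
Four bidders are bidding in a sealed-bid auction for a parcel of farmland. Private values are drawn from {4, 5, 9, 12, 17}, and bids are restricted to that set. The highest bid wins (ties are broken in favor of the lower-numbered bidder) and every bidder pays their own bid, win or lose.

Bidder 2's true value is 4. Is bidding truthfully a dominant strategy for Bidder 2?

Consider the case where Bidder 1 bids 4, Bidder 3 bids 4 and Bidder 4 bids 4.
Truthful bid 4: loses but pays 4, utility -4.
Bid 5 instead: wins, pays 5, utility 4 - 5 = -1.
Since -1 > -4, bidding 5 is strictly better here, so truthful bidding is not dominant.

No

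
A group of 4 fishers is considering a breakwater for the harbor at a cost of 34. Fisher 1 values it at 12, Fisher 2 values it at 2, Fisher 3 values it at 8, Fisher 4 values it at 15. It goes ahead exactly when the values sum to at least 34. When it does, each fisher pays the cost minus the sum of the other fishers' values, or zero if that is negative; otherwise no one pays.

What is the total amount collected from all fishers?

26

Total value 37 ≥ cost 34, so it is built.
Fisher 1: others sum to 25; max(0, 34 - 25) = 9.
Fisher 2: others sum to 35; max(0, 34 - 35) = 0.
Fisher 3: others sum to 29; max(0, 34 - 29) = 5.
Fisher 4: others sum to 22; max(0, 34 - 22) = 12.
Total collected = 9 + 0 + 5 + 12 = 26.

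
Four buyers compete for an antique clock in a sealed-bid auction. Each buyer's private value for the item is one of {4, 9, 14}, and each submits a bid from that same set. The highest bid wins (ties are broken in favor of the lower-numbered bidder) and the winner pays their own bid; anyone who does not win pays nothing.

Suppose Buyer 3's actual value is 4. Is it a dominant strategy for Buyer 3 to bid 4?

Yes

Check each profile of the others' bids and compare truth against every alternative bid.
Others bid (4, 4, 4): truth gives 0, best alternative gives -5.
Others bid (4, 4, 9): truth gives 0, best alternative gives -5.
Others bid (4, 4, 14): truth gives 0, best alternative gives 0.
Others bid (4, 9, 4): truth gives 0, best alternative gives 0.
Others bid (4, 9, 9): truth gives 0, best alternative gives 0.
Others bid (4, 9, 14): truth gives 0, best alternative gives 0.
(Remaining 21 profiles checked similarly; truth is weakly best in each.)
In every case the truthful bid is at least as good as any alternative, so it is a dominant strategy.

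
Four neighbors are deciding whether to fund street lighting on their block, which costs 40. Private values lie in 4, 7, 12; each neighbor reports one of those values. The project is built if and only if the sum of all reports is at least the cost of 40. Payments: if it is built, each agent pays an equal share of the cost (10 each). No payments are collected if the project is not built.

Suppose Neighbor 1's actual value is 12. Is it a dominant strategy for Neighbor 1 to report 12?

Check each profile of the others' reports and compare truth against every alternative report.
Others report (4, 12, 12): truth gives 2, best alternative gives 0.
Others report (7, 12, 12): truth gives 2, best alternative gives 0.
Others report (12, 4, 12): truth gives 2, best alternative gives 0.
Others report (12, 7, 12): truth gives 2, best alternative gives 0.
Others report (12, 12, 4): truth gives 2, best alternative gives 0.
Others report (12, 12, 7): truth gives 2, best alternative gives 0.
(Remaining 21 profiles checked similarly; truth is weakly best in each.)
In every case the truthful report is at least as good as any alternative, so it is a dominant strategy.

Yes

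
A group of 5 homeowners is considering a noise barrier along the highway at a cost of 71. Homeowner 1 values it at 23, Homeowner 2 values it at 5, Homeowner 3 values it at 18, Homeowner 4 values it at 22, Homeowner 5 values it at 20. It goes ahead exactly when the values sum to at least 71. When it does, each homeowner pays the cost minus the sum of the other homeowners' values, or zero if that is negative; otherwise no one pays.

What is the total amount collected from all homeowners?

15

Total value 88 ≥ cost 71, so it is built.
Homeowner 1: others sum to 65; max(0, 71 - 65) = 6.
Homeowner 2: others sum to 83; max(0, 71 - 83) = 0.
Homeowner 3: others sum to 70; max(0, 71 - 70) = 1.
Homeowner 4: others sum to 66; max(0, 71 - 66) = 5.
Homeowner 5: others sum to 68; max(0, 71 - 68) = 3.
Total collected = 6 + 0 + 1 + 5 + 3 = 15.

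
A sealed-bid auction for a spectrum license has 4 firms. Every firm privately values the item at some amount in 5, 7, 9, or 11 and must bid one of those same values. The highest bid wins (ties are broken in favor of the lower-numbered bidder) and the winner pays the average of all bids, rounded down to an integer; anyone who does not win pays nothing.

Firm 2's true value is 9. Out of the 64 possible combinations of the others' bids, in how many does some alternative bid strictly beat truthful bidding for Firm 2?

Others bid (5, 5, 5): truth gives 3; bid 7 gives 4 > 3. Violating.
Others bid (5, 5, 11): truth gives 0; bid 11 gives 1 > 0. Violating.
Others bid (5, 7, 7): truth gives 2; bid 7 gives 3 > 2. Violating.
Others bid (5, 7, 11): truth gives 0; bid 11 gives 1 > 0. Violating.
Others bid (5, 5, 7): truth gives 3; no alternative beats it.
Others bid (5, 5, 9): truth gives 2; no alternative beats it.
(Checking all 64 profiles: 14 have a profitable deviation, 50 do not.)

14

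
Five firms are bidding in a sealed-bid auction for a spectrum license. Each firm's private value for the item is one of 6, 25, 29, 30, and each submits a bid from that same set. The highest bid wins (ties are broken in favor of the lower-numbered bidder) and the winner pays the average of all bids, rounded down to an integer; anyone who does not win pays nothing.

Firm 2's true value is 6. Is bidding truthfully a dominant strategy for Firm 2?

Check each profile of the others' bids and compare truth against every alternative bid.
Others bid (6, 25, 25, 25): truth gives 0, best alternative gives -15.
Others bid (6, 6, 25, 25): truth gives 0, best alternative gives -11.
Others bid (6, 25, 6, 25): truth gives 0, best alternative gives -11.
Others bid (6, 25, 25, 6): truth gives 0, best alternative gives -11.
Others bid (6, 6, 6, 25): truth gives 0, best alternative gives -7.
Others bid (6, 6, 25, 6): truth gives 0, best alternative gives -7.
(Remaining 250 profiles checked similarly; truth is weakly best in each.)
In every case the truthful bid is at least as good as any alternative, so it is a dominant strategy.

Yes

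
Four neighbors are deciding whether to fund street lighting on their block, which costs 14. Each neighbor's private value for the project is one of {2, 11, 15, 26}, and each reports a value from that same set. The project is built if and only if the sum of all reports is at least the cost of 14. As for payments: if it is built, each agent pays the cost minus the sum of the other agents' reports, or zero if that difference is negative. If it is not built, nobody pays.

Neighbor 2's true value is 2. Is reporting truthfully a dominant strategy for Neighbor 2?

Check each profile of the others' reports and compare truth against every alternative report.
Others report (2, 2, 2): truth gives 0, best alternative gives -6.
Others report (2, 2, 11): truth gives 2, best alternative gives 2.
Others report (2, 2, 15): truth gives 2, best alternative gives 2.
Others report (2, 2, 26): truth gives 2, best alternative gives 2.
Others report (2, 11, 2): truth gives 2, best alternative gives 2.
Others report (2, 11, 11): truth gives 2, best alternative gives 2.
(Remaining 58 profiles checked similarly; truth is weakly best in each.)
In every case the truthful report is at least as good as any alternative, so it is a dominant strategy.

Yes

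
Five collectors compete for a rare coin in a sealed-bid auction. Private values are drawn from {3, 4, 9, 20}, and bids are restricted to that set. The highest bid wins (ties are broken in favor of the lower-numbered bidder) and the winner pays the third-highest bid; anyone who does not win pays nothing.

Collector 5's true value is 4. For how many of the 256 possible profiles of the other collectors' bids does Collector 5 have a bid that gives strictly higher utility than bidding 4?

8

Others bid (3, 3, 3, 4): truth gives 0; bid 9 gives 1 > 0. Violating.
Others bid (3, 3, 3, 9): truth gives 0; bid 20 gives 1 > 0. Violating.
Others bid (3, 3, 4, 3): truth gives 0; bid 9 gives 1 > 0. Violating.
Others bid (3, 3, 9, 3): truth gives 0; bid 20 gives 1 > 0. Violating.
Others bid (3, 3, 3, 3): truth gives 1; no alternative beats it.
Others bid (3, 3, 3, 20): truth gives 0; no alternative beats it.
(Checking all 256 profiles: 8 have a profitable deviation, 248 do not.)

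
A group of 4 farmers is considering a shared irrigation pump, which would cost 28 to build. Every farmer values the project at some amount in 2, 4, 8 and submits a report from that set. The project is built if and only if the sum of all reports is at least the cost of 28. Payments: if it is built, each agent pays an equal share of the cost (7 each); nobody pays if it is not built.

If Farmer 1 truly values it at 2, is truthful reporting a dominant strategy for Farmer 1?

Yes

Check each profile of the others' reports and compare truth against every alternative report.
Others report (8, 8, 8): truth gives 0, best alternative gives -5.
Others report (2, 2, 2): truth gives 0, best alternative gives 0.
Others report (2, 2, 4): truth gives 0, best alternative gives 0.
Others report (2, 2, 8): truth gives 0, best alternative gives 0.
Others report (2, 4, 2): truth gives 0, best alternative gives 0.
Others report (2, 4, 4): truth gives 0, best alternative gives 0.
(Remaining 21 profiles checked similarly; truth is weakly best in each.)
In every case the truthful report is at least as good as any alternative, so it is a dominant strategy.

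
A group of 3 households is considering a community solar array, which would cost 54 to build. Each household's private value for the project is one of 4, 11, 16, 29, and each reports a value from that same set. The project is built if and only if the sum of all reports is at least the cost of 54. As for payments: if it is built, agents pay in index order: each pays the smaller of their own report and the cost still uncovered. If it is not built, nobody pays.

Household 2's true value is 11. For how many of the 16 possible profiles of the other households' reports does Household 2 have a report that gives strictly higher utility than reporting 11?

Others report (29, 29): truth gives 0; report 4 gives 7 > 0. Violating.
Others report (4, 4): truth gives 0; no alternative beats it.
Others report (4, 11): truth gives 0; no alternative beats it.
(Checking all 16 profiles: 1 has a profitable deviation, 15 do not.)

1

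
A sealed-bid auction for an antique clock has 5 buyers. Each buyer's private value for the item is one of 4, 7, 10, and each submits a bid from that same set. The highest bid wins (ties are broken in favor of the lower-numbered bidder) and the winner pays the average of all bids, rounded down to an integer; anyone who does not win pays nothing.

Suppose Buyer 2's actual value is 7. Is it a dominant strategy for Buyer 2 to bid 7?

Consider the case where Buyer 1 bids 4, Buyer 3 bids 4, Buyer 4 bids 4 and Buyer 5 bids 10.
Truthful bid 7: loses, pays 0, utility 0.
Bid 10 instead: wins, pays 6, utility 7 - 6 = 1.
Since 1 > 0, bidding 10 is strictly better here, so truthful bidding is not dominant.

No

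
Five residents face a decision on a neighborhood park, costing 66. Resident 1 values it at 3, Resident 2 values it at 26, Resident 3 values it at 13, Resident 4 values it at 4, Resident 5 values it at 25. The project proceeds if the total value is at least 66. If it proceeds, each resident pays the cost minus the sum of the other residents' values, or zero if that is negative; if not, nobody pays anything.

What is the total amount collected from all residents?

Total value 71 ≥ cost 66, so it is built.
Resident 1: others sum to 68; max(0, 66 - 68) = 0.
Resident 2: others sum to 45; max(0, 66 - 45) = 21.
Resident 3: others sum to 58; max(0, 66 - 58) = 8.
Resident 4: others sum to 67; max(0, 66 - 67) = 0.
Resident 5: others sum to 46; max(0, 66 - 46) = 20.
Total collected = 0 + 21 + 8 + 0 + 20 = 49.

49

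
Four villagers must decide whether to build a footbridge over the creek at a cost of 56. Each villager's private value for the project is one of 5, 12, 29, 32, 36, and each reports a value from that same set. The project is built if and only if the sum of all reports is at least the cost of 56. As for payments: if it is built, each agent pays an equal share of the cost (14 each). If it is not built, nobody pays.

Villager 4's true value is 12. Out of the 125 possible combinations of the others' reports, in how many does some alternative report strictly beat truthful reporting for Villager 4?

Others report (5, 5, 36): truth gives -2; report 5 gives 0 > -2. Violating.
Others report (5, 12, 29): truth gives -2; report 5 gives 0 > -2. Violating.
Others report (5, 12, 32): truth gives -2; report 5 gives 0 > -2. Violating.
Others report (5, 29, 12): truth gives -2; report 5 gives 0 > -2. Violating.
Others report (5, 5, 5): truth gives 0; no alternative beats it.
Others report (5, 5, 12): truth gives 0; no alternative beats it.
(Checking all 125 profiles: 15 have a profitable deviation, 110 do not.)

15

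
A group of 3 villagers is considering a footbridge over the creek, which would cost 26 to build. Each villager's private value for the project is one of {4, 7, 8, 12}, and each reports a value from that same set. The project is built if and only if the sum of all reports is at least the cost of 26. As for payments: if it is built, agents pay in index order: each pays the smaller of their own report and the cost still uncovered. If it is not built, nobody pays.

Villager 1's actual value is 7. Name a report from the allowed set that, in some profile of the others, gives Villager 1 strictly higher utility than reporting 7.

4

Suppose Villager 2 reports 12 and Villager 3 reports 12.
Report 7: project built, pays 7, utility 7 - 7 = 0.
Report 4: project built, pays 4, utility 7 - 4 = 3.
So reporting 4 beats truth here (3 > 0).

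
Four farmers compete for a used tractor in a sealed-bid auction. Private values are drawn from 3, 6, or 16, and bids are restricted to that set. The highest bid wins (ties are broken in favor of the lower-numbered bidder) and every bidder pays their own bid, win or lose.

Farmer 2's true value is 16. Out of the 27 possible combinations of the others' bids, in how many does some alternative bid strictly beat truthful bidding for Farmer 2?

13

Others bid (3, 3, 3): truth gives 0; bid 6 gives 10 > 0. Violating.
Others bid (3, 3, 6): truth gives 0; bid 6 gives 10 > 0. Violating.
Others bid (3, 6, 3): truth gives 0; bid 6 gives 10 > 0. Violating.
Others bid (3, 6, 6): truth gives 0; bid 6 gives 10 > 0. Violating.
Others bid (3, 3, 16): truth gives 0; no alternative beats it.
Others bid (3, 6, 16): truth gives 0; no alternative beats it.
(Checking all 27 profiles: 13 have a profitable deviation, 14 do not.)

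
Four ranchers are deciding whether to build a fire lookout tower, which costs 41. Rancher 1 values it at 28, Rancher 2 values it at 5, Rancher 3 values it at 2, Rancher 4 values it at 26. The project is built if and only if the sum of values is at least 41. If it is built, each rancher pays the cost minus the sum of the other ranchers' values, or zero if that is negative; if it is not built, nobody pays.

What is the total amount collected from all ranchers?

14

Total value 61 ≥ cost 41, so it is built.
Rancher 1: others sum to 33; max(0, 41 - 33) = 8.
Rancher 2: others sum to 56; max(0, 41 - 56) = 0.
Rancher 3: others sum to 59; max(0, 41 - 59) = 0.
Rancher 4: others sum to 35; max(0, 41 - 35) = 6.
Total collected = 8 + 0 + 0 + 6 = 14.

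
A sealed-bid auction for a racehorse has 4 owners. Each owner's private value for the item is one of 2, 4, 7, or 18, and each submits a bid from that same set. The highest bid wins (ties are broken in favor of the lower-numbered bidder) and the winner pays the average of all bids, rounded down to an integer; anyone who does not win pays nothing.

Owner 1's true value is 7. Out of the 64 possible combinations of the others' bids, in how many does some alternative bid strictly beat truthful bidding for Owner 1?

Others bid (2, 2, 2): truth gives 4; bid 2 gives 5 > 4. Violating.
Others bid (2, 4, 4): truth gives 3; bid 4 gives 4 > 3. Violating.
Others bid (4, 2, 4): truth gives 3; bid 4 gives 4 > 3. Violating.
Others bid (4, 4, 2): truth gives 3; bid 4 gives 4 > 3. Violating.
Others bid (2, 2, 4): truth gives 4; no alternative beats it.
Others bid (2, 2, 7): truth gives 3; no alternative beats it.
(Checking all 64 profiles: 4 have a profitable deviation, 60 do not.)

4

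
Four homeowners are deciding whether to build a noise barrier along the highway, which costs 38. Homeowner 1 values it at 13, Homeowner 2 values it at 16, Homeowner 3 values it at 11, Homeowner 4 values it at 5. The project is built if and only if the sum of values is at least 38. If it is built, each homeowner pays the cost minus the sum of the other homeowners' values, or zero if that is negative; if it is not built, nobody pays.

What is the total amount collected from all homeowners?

Total value 45 ≥ cost 38, so it is built.
Homeowner 1: others sum to 32; max(0, 38 - 32) = 6.
Homeowner 2: others sum to 29; max(0, 38 - 29) = 9.
Homeowner 3: others sum to 34; max(0, 38 - 34) = 4.
Homeowner 4: others sum to 40; max(0, 38 - 40) = 0.
Total collected = 6 + 9 + 4 + 0 = 19.

19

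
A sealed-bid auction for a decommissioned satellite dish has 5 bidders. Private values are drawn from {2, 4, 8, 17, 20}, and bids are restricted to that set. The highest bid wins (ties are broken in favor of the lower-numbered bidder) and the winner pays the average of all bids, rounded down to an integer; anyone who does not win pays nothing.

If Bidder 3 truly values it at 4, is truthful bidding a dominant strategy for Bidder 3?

Consider the case where Bidder 1 bids 2, Bidder 2 bids 4, Bidder 4 bids 2 and Bidder 5 bids 2.
Truthful bid 4: loses, pays 0, utility 0.
Bid 8 instead: wins, pays 3, utility 4 - 3 = 1.
Since 1 > 0, bidding 8 is strictly better here, so truthful bidding is not dominant.

No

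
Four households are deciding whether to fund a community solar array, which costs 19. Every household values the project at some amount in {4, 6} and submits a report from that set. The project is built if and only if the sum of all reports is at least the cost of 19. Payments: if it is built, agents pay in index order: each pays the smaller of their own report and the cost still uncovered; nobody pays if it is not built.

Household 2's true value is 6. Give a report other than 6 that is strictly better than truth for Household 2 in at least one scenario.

4

Suppose Household 1 reports 4, Household 3 reports 6 and Household 4 reports 6.
Report 6: project built, pays 6, utility 6 - 6 = 0.
Report 4: project built, pays 4, utility 6 - 4 = 2.
So reporting 4 beats truth here (2 > 0).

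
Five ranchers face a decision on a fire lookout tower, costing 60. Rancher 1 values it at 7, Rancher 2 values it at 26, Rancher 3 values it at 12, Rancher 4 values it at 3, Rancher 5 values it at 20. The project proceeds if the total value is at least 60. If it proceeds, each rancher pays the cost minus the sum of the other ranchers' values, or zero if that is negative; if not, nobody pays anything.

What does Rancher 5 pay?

12

Total value 68 ≥ cost 60, so the project is built.
The other ranchers' values sum to 48.
Cost minus that sum is 60 - 48 = 12.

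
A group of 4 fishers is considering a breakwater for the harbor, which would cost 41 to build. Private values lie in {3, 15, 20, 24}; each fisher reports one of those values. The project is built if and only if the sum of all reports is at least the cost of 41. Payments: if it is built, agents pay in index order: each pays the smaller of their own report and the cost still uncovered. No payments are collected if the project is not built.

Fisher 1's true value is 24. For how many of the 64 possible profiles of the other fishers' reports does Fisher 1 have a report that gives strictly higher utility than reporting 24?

Others report (3, 3, 15): truth gives 0; report 20 gives 4 > 0. Violating.
Others report (3, 3, 20): truth gives 0; report 15 gives 9 > 0. Violating.
Others report (3, 3, 24): truth gives 0; report 15 gives 9 > 0. Violating.
Others report (3, 15, 3): truth gives 0; report 20 gives 4 > 0. Violating.
Others report (3, 3, 3): truth gives 0; no alternative beats it.
(Checking all 64 profiles: 63 have a profitable deviation, 1 does not.)

63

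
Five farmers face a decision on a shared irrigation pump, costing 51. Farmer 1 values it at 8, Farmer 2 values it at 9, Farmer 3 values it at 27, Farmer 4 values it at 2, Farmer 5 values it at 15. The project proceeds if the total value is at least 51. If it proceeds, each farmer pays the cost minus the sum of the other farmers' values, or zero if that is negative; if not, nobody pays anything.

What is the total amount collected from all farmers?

Total value 61 ≥ cost 51, so it is built.
Farmer 1: others sum to 53; max(0, 51 - 53) = 0.
Farmer 2: others sum to 52; max(0, 51 - 52) = 0.
Farmer 3: others sum to 34; max(0, 51 - 34) = 17.
Farmer 4: others sum to 59; max(0, 51 - 59) = 0.
Farmer 5: others sum to 46; max(0, 51 - 46) = 5.
Total collected = 0 + 0 + 17 + 0 + 5 = 22.

22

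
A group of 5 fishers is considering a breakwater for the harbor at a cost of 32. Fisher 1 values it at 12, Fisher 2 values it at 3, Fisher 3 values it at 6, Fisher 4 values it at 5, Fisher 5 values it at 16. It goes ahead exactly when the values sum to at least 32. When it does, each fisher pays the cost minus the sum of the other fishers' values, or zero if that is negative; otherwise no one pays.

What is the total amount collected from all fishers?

Total value 42 ≥ cost 32, so it is built.
Fisher 1: others sum to 30; max(0, 32 - 30) = 2.
Fisher 2: others sum to 39; max(0, 32 - 39) = 0.
Fisher 3: others sum to 36; max(0, 32 - 36) = 0.
Fisher 4: others sum to 37; max(0, 32 - 37) = 0.
Fisher 5: others sum to 26; max(0, 32 - 26) = 6.
Total collected = 2 + 0 + 0 + 0 + 6 = 8.

8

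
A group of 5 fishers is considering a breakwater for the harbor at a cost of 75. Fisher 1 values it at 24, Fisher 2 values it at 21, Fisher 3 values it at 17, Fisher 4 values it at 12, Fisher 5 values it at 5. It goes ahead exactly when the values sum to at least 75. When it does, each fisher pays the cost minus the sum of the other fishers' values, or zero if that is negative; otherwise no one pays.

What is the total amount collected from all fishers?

59

Total value 79 ≥ cost 75, so it is built.
Fisher 1: others sum to 55; max(0, 75 - 55) = 20.
Fisher 2: others sum to 58; max(0, 75 - 58) = 17.
Fisher 3: others sum to 62; max(0, 75 - 62) = 13.
Fisher 4: others sum to 67; max(0, 75 - 67) = 8.
Fisher 5: others sum to 74; max(0, 75 - 74) = 1.
Total collected = 20 + 17 + 13 + 8 + 1 = 59.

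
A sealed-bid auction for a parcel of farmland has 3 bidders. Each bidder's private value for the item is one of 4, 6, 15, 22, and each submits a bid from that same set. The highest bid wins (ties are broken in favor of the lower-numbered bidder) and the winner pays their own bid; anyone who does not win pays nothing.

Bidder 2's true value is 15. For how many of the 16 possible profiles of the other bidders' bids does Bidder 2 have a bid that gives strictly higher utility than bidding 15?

Others bid (4, 4): truth gives 0; bid 6 gives 9 > 0. Violating.
Others bid (4, 6): truth gives 0; bid 6 gives 9 > 0. Violating.
Others bid (4, 15): truth gives 0; no alternative beats it.
Others bid (4, 22): truth gives 0; no alternative beats it.
(Checking all 16 profiles: 2 have a profitable deviation, 14 do not.)

2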